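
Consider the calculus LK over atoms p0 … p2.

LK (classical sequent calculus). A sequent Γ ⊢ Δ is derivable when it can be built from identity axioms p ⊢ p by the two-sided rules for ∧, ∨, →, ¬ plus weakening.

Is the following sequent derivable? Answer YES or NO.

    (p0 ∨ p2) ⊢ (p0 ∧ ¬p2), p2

Derivation (root first):
[∨L] (p0 ∨ p2) ⊢ (p0 ∧ ¬p2), p2
  [∧R] p0 ⊢ p2, (p0 ∧ ¬p2)
    [Ax] p0 ⊢ p0
    [¬R]  ⊢ p2, ¬p2
      [Ax] p2 ⊢ p2
  [Ax] p2 ⊢ p2

Result: YES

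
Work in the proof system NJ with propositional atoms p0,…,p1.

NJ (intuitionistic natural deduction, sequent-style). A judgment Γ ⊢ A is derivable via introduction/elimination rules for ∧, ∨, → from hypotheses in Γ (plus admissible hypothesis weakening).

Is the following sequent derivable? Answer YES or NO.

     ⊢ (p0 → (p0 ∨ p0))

Derivation (root first):
[→I]  ⊢ (p0 → (p0 ∨ p0))
  [∨I₁] p0 ⊢ (p0 ∨ p0)
    [Ax] p0 ⊢ p0

Result: YES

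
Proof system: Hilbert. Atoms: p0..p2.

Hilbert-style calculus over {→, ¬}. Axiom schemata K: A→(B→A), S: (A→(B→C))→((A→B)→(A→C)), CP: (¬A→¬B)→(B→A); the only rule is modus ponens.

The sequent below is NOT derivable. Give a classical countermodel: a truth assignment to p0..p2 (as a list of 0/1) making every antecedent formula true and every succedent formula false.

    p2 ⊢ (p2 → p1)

Truth-table refutation:
  v=000: Γ:[p2=F] Δ:[(p2 → p1)=T] refutes=False
  v=001: Γ:[p2=T] Δ:[(p2 → p1)=F] refutes=True  ← countermodel

Result: [0, 0, 1]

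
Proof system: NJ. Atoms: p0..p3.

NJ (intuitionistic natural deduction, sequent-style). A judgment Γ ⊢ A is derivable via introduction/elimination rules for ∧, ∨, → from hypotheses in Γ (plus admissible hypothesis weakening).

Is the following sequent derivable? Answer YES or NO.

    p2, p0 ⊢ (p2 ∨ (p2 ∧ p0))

Derivation trace:
[∨I₂] p2, p0 ⊢ (p2 ∨ (p2 ∧ p0))
  [∧I] p2, p0 ⊢ (p2 ∧ p0)
    [Ax] p2 ⊢ p2
    [Ax] p0 ⊢ p0

Result: YES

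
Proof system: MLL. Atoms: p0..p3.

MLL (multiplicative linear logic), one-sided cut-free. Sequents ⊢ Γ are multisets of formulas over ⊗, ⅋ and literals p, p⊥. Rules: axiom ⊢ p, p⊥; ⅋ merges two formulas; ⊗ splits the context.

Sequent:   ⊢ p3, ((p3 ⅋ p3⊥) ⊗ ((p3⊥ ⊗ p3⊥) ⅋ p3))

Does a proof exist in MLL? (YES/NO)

Proof tree:
[⊗]  ⊢ p3, ((p3 ⅋ p3⊥) ⊗ ((p3⊥ ⊗ p3⊥) ⅋ p3))
  [⅋]  ⊢ (p3 ⅋ p3⊥)
    [Ax]  ⊢ p3, p3⊥
  [⅋]  ⊢ p3, ((p3⊥ ⊗ p3⊥) ⅋ p3)
    [⊗]  ⊢ p3, p3, (p3⊥ ⊗ p3⊥)
      [Ax]  ⊢ p3, p3⊥
      [Ax]  ⊢ p3, p3⊥

Result: YES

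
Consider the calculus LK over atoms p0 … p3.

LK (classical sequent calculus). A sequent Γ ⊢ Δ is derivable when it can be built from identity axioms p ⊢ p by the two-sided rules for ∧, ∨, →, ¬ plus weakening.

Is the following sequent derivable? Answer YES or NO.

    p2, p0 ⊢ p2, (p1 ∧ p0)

Proof tree:
[∧R] p2, p0 ⊢ p2, (p1 ∧ p0)
  [WR] p2 ⊢ p2, p1
    [Ax] p2 ⊢ p2
  [Ax] p0 ⊢ p0

Result: YES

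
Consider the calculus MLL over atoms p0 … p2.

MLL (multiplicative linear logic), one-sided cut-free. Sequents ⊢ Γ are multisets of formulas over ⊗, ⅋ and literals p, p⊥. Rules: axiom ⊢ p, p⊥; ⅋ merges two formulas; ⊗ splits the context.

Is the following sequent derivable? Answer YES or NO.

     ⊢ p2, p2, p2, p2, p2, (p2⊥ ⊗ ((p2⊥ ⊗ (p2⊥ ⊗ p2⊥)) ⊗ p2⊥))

Derivation trace:
[⊗]  ⊢ p2, p2, p2, p2, p2, (p2⊥ ⊗ ((p2⊥ ⊗ (p2⊥ ⊗ p2⊥)) ⊗ p2⊥))
  [Ax]  ⊢ p2, p2⊥
  [⊗]  ⊢ p2, p2, p2, p2, ((p2⊥ ⊗ (p2⊥ ⊗ p2⊥)) ⊗ p2⊥)
    [⊗]  ⊢ p2, p2, p2, (p2⊥ ⊗ (p2⊥ ⊗ p2⊥))
      [Ax]  ⊢ p2, p2⊥
      [⊗]  ⊢ p2, p2, (p2⊥ ⊗ p2⊥)
        [Ax]  ⊢ p2, p2⊥
        [Ax]  ⊢ p2, p2⊥
    [Ax]  ⊢ p2, p2⊥

Result: YES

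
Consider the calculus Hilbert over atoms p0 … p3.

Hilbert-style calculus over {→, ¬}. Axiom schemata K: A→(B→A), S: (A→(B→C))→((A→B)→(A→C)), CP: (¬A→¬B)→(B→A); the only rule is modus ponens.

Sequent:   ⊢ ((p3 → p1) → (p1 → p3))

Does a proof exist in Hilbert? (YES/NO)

Search for a countermodel by truth-table:
  v=0000: Γ:[] Δ:[((p3 → p1) → (p1 → p3))=T] refutes=False
  v=0001: Γ:[] Δ:[((p3 → p1) → (p1 → p3))=T] refutes=False
  v=0010: Γ:[] Δ:[((p3 → p1) → (p1 → p3))=T] refutes=False
  v=0011: Γ:[] Δ:[((p3 → p1) → (p1 → p3))=T] refutes=False
  v=0100: Γ:[] Δ:[((p3 → p1) → (p1 → p3))=F] refutes=True  ← countermodel

Result: NO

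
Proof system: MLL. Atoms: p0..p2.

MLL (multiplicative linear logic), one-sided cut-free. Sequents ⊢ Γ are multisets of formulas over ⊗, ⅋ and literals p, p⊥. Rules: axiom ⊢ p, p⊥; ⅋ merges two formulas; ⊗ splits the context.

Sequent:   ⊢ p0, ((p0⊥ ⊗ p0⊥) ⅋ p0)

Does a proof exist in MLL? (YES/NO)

Proof tree:
[⅋]  ⊢ p0, ((p0⊥ ⊗ p0⊥) ⅋ p0)
  [⊗]  ⊢ p0, p0, (p0⊥ ⊗ p0⊥)
    [Ax]  ⊢ p0, p0⊥
    [Ax]  ⊢ p0, p0⊥

Result: YES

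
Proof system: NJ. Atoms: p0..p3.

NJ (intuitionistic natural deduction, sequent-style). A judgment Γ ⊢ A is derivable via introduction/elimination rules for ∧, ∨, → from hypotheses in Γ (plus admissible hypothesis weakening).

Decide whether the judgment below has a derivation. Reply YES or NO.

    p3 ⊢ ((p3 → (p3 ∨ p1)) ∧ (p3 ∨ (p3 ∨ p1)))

Derivation (root first):
[∧I] p3 ⊢ ((p3 → (p3 ∨ p1)) ∧ (p3 ∨ (p3 ∨ p1)))
  [→I]  ⊢ (p3 → (p3 ∨ p1))
    [∨I₁] p3 ⊢ (p3 ∨ p1)
      [Ax] p3 ⊢ p3
  [∨I₂] p3 ⊢ (p3 ∨ (p3 ∨ p1))
    [∨I₁] p3 ⊢ (p3 ∨ p1)
      [Ax] p3 ⊢ p3

Result: YES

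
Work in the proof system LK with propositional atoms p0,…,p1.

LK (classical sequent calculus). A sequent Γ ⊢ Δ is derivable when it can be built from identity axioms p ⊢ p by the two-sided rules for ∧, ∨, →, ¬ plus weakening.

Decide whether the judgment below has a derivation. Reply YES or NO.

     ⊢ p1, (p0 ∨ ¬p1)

Derivation (root first):
[∨R]  ⊢ p1, (p0 ∨ ¬p1)
  [¬R]  ⊢ p1, p0, ¬p1
    [WR] p1 ⊢ p1, p0
      [Ax] p1 ⊢ p1

Result: YES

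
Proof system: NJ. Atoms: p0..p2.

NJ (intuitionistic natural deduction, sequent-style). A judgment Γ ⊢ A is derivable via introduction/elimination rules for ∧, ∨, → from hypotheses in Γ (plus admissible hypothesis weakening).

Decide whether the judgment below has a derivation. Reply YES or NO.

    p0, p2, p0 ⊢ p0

Derivation (root first):
[Wk] p0, p2, p0 ⊢ p0
  [Wk] p0, p2 ⊢ p0
    [Ax] p0 ⊢ p0

Result: YES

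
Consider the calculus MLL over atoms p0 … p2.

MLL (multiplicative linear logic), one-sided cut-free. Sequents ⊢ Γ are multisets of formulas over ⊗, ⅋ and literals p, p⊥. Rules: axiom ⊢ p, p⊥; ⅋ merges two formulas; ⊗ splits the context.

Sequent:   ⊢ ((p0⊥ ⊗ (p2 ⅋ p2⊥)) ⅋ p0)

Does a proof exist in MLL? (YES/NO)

Derivation trace:
[⅋]  ⊢ ((p0⊥ ⊗ (p2 ⅋ p2⊥)) ⅋ p0)
  [⊗]  ⊢ p0, (p0⊥ ⊗ (p2 ⅋ p2⊥))
    [Ax]  ⊢ p0, p0⊥
    [⅋]  ⊢ (p2 ⅋ p2⊥)
      [Ax]  ⊢ p2, p2⊥

Result: YES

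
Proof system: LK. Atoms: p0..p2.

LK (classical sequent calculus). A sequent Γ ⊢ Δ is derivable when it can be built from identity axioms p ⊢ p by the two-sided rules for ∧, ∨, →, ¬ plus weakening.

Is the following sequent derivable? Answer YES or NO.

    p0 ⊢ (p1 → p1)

Derivation trace:
[WL] p0 ⊢ (p1 → p1)
  [→R]  ⊢ (p1 → p1)
    [Ax] p1 ⊢ p1

Result: YES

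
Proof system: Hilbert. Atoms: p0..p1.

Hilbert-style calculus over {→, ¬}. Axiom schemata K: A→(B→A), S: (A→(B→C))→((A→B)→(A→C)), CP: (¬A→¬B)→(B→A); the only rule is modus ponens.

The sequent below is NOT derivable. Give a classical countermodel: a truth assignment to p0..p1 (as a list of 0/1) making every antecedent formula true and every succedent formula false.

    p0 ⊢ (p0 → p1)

Truth-table refutation:
  v=00: Γ:[p0=F] Δ:[(p0 → p1)=T] refutes=False
  v=01: Γ:[p0=F] Δ:[(p0 → p1)=T] refutes=False
  v=10: Γ:[p0=T] Δ:[(p0 → p1)=F] refutes=True  ← countermodel

Result: [1, 0]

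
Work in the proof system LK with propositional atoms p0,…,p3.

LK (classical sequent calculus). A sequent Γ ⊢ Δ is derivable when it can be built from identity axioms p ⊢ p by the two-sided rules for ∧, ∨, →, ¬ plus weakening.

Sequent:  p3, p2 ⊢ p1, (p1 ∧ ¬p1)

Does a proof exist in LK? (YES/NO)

Truth-table refutation:
  v=0000: Γ:[p3=F, p2=F] Δ:[p1=F, (p1 ∧ ¬p1)=F] refutes=False
  v=0001: Γ:[p3=T, p2=F] Δ:[p1=F, (p1 ∧ ¬p1)=F] refutes=False
  v=0010: Γ:[p3=F, p2=T] Δ:[p1=F, (p1 ∧ ¬p1)=F] refutes=False
  v=0011: Γ:[p3=T, p2=T] Δ:[p1=F, (p1 ∧ ¬p1)=F] refutes=True  ← countermodel

Result: NO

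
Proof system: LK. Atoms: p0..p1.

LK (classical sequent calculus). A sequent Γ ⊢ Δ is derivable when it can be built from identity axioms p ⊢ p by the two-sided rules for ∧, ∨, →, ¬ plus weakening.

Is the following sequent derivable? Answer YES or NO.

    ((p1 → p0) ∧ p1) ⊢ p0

Derivation trace:
[∧L] ((p1 → p0) ∧ p1) ⊢ p0
  [→L] p1, (p1 → p0) ⊢ p0
    [Ax] p1 ⊢ p1
    [Ax] p0 ⊢ p0

Result: YES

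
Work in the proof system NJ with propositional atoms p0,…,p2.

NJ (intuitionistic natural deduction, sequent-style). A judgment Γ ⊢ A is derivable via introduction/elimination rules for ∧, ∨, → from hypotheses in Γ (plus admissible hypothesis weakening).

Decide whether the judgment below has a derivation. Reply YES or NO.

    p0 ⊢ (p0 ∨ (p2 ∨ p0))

Derivation trace:
[∨I₂] p0 ⊢ (p0 ∨ (p2 ∨ p0))
  [∨I₂] p0 ⊢ (p2 ∨ p0)
    [Ax] p0 ⊢ p0

Result: YES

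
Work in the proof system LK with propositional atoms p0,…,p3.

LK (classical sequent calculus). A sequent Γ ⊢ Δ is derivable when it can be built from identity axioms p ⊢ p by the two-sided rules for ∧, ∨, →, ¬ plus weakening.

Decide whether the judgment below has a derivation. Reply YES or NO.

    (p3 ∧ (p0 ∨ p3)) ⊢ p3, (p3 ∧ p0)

Derivation (root first):
[∧L] (p3 ∧ (p0 ∨ p3)) ⊢ p3, (p3 ∧ p0)
  [∧R] (p0 ∨ p3), p3 ⊢ p3, (p3 ∧ p0)
    [Ax] p3 ⊢ p3
    [∨L] (p0 ∨ p3) ⊢ p3, p0
      [Ax] p0 ⊢ p0
      [Ax] p3 ⊢ p3

Result: YES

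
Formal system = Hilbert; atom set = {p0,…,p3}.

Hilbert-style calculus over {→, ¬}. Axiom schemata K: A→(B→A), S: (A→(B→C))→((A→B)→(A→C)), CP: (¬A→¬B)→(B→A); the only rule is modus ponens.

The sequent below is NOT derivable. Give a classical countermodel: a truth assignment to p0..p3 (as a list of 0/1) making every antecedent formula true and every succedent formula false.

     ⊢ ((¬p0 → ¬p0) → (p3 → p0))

Truth-table refutation:
  v=0000: Γ:[] Δ:[((¬p0 → ¬p0) → (p3 → p0))=T] refutes=False
  v=0001: Γ:[] Δ:[((¬p0 → ¬p0) → (p3 → p0))=F] refutes=True  ← countermodel

Result: [0, 0, 0, 1]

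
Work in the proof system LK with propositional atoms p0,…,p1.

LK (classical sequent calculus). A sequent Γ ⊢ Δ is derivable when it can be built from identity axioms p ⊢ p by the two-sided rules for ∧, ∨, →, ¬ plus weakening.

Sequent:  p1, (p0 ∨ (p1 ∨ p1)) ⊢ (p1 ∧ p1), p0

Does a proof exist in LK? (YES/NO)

Derivation trace:
[∨L] p1, (p0 ∨ (p1 ∨ p1)) ⊢ (p1 ∧ p1), p0
  [Ax] p0 ⊢ p0
  [∧R] p1, (p1 ∨ p1) ⊢ (p1 ∧ p1)
    [∨L] (p1 ∨ p1) ⊢ p1
      [Ax] p1 ⊢ p1
      [Ax] p1 ⊢ p1
    [Ax] p1 ⊢ p1

Result: YES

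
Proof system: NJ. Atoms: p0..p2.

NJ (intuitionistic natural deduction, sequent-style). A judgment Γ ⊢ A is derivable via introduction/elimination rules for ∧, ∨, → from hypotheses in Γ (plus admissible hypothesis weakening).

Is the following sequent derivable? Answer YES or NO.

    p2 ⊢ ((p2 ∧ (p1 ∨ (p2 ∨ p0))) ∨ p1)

Derivation (root first):
[∨I₁] p2 ⊢ ((p2 ∧ (p1 ∨ (p2 ∨ p0))) ∨ p1)
  [∧I] p2 ⊢ (p2 ∧ (p1 ∨ (p2 ∨ p0)))
    [Ax] p2 ⊢ p2
    [∨I₂] p2 ⊢ (p1 ∨ (p2 ∨ p0))
      [∨I₁] p2 ⊢ (p2 ∨ p0)
        [Ax] p2 ⊢ p2

Result: YES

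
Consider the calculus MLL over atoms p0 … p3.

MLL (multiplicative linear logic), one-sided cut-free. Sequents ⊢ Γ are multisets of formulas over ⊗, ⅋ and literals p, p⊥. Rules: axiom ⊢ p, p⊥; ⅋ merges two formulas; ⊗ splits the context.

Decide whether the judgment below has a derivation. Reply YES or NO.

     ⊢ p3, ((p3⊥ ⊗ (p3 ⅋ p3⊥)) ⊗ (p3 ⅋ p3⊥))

Derivation (root first):
[⊗]  ⊢ p3, ((p3⊥ ⊗ (p3 ⅋ p3⊥)) ⊗ (p3 ⅋ p3⊥))
  [⊗]  ⊢ p3, (p3⊥ ⊗ (p3 ⅋ p3⊥))
    [Ax]  ⊢ p3, p3⊥
    [⅋]  ⊢ (p3 ⅋ p3⊥)
      [Ax]  ⊢ p3, p3⊥
  [⅋]  ⊢ (p3 ⅋ p3⊥)
    [Ax]  ⊢ p3, p3⊥

Result: YES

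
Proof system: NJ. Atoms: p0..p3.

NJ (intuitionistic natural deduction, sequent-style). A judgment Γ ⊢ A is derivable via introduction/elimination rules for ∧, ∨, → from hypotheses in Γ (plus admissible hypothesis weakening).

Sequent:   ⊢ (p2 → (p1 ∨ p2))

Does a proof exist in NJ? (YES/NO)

Derivation (root first):
[→I]  ⊢ (p2 → (p1 ∨ p2))
  [∨I₂] p2 ⊢ (p1 ∨ p2)
    [Ax] p2 ⊢ p2

Result: YES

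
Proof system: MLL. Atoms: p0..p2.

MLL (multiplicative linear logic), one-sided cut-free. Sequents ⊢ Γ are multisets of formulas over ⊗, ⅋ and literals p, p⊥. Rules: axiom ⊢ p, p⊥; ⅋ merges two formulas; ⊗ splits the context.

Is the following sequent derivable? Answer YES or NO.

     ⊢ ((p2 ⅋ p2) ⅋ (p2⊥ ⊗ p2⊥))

Proof tree:
[⅋]  ⊢ ((p2 ⅋ p2) ⅋ (p2⊥ ⊗ p2⊥))
  [⅋]  ⊢ (p2⊥ ⊗ p2⊥), (p2 ⅋ p2)
    [⊗]  ⊢ p2, p2, (p2⊥ ⊗ p2⊥)
      [Ax]  ⊢ p2, p2⊥
      [Ax]  ⊢ p2, p2⊥

Result: YES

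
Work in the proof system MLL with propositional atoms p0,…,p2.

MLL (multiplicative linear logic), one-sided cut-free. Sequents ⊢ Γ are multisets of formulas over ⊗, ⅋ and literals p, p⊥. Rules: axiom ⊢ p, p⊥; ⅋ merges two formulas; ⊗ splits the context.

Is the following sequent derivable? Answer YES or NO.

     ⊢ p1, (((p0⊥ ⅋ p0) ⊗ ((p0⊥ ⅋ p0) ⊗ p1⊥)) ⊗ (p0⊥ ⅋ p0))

Derivation (root first):
[⊗]  ⊢ p1, (((p0⊥ ⅋ p0) ⊗ ((p0⊥ ⅋ p0) ⊗ p1⊥)) ⊗ (p0⊥ ⅋ p0))
  [⊗]  ⊢ p1, ((p0⊥ ⅋ p0) ⊗ ((p0⊥ ⅋ p0) ⊗ p1⊥))
    [⅋]  ⊢ (p0⊥ ⅋ p0)
      [Ax]  ⊢ p0, p0⊥
    [⊗]  ⊢ p1, ((p0⊥ ⅋ p0) ⊗ p1⊥)
      [⅋]  ⊢ (p0⊥ ⅋ p0)
        [Ax]  ⊢ p0, p0⊥
      [Ax]  ⊢ p1, p1⊥
  [⅋]  ⊢ (p0⊥ ⅋ p0)
    [Ax]  ⊢ p0, p0⊥

Result: YES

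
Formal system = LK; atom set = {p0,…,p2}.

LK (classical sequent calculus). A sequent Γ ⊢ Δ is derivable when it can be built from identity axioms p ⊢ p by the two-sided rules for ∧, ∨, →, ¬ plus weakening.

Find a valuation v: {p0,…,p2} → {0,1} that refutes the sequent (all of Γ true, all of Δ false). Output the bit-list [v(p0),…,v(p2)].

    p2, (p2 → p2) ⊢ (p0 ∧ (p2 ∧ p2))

Search for a countermodel by truth-table:
  v=000: Γ:[p2=F, (p2 → p2)=T] Δ:[(p0 ∧ (p2 ∧ p2))=F] refutes=False
  v=001: Γ:[p2=T, (p2 → p2)=T] Δ:[(p0 ∧ (p2 ∧ p2))=F] refutes=True  ← countermodel

Result: [0, 0, 1]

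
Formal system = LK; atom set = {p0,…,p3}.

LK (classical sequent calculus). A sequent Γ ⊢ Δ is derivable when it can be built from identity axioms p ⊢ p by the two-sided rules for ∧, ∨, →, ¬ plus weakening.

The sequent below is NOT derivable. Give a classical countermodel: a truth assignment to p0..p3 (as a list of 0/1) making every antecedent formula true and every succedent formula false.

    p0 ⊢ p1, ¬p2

Truth-table refutation:
  v=0000: Γ:[p0=F] Δ:[p1=F, ¬p2=T] refutes=False
  v=0001: Γ:[p0=F] Δ:[p1=F, ¬p2=T] refutes=False
  v=0010: Γ:[p0=F] Δ:[p1=F, ¬p2=F] refutes=False
  v=0011: Γ:[p0=F] Δ:[p1=F, ¬p2=F] refutes=False
  v=0100: Γ:[p0=F] Δ:[p1=T, ¬p2=T] refutes=False
  v=0101: Γ:[p0=F] Δ:[p1=T, ¬p2=T] refutes=False
  v=0110: Γ:[p0=F] Δ:[p1=T, ¬p2=F] refutes=False
  v=0111: Γ:[p0=F] Δ:[p1=T, ¬p2=F] refutes=False
  v=1000: Γ:[p0=T] Δ:[p1=F, ¬p2=T] refutes=False
  v=1001: Γ:[p0=T] Δ:[p1=F, ¬p2=T] refutes=False
  v=1010: Γ:[p0=T] Δ:[p1=F, ¬p2=F] refutes=True  ← countermodel

Result: [1, 0, 1, 0]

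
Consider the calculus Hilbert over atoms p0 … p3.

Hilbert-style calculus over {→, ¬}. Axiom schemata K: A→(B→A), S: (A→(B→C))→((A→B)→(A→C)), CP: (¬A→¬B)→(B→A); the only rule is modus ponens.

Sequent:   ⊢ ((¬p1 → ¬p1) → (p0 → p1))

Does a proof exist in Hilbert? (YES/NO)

Truth-table refutation:
  v=0000: Γ:[] Δ:[((¬p1 → ¬p1) → (p0 → p1))=T] refutes=False
  v=0001: Γ:[] Δ:[((¬p1 → ¬p1) → (p0 → p1))=T] refutes=False
  v=0010: Γ:[] Δ:[((¬p1 → ¬p1) → (p0 → p1))=T] refutes=False
  v=0011: Γ:[] Δ:[((¬p1 → ¬p1) → (p0 → p1))=T] refutes=False
  v=0100: Γ:[] Δ:[((¬p1 → ¬p1) → (p0 → p1))=T] refutes=False
  v=0101: Γ:[] Δ:[((¬p1 → ¬p1) → (p0 → p1))=T] refutes=False
  v=0110: Γ:[] Δ:[((¬p1 → ¬p1) → (p0 → p1))=T] refutes=False
  v=0111: Γ:[] Δ:[((¬p1 → ¬p1) → (p0 → p1))=T] refutes=False
  v=1000: Γ:[] Δ:[((¬p1 → ¬p1) → (p0 → p1))=F] refutes=True  ← countermodel

Result: NO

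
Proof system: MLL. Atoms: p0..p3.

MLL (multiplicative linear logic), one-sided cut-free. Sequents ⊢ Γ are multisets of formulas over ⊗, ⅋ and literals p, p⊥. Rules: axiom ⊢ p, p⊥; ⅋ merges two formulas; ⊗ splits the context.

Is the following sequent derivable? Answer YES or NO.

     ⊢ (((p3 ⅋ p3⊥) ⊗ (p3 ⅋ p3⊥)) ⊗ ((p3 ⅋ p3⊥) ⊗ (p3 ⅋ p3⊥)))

Derivation (root first):
[⊗]  ⊢ (((p3 ⅋ p3⊥) ⊗ (p3 ⅋ p3⊥)) ⊗ ((p3 ⅋ p3⊥) ⊗ (p3 ⅋ p3⊥)))
  [⊗]  ⊢ ((p3 ⅋ p3⊥) ⊗ (p3 ⅋ p3⊥))
    [⅋]  ⊢ (p3 ⅋ p3⊥)
      [Ax]  ⊢ p3, p3⊥
    [⅋]  ⊢ (p3 ⅋ p3⊥)
      [Ax]  ⊢ p3, p3⊥
  [⊗]  ⊢ ((p3 ⅋ p3⊥) ⊗ (p3 ⅋ p3⊥))
    [⅋]  ⊢ (p3 ⅋ p3⊥)
      [Ax]  ⊢ p3, p3⊥
    [⅋]  ⊢ (p3 ⅋ p3⊥)
      [Ax]  ⊢ p3, p3⊥

Result: YES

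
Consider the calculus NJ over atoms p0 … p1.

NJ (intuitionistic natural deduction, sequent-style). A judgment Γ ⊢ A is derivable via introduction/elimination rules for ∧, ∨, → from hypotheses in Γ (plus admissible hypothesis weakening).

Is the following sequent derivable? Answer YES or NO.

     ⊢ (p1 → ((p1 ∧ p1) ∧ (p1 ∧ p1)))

Proof tree:
[→I]  ⊢ (p1 → ((p1 ∧ p1) ∧ (p1 ∧ p1)))
  [∧I] p1 ⊢ ((p1 ∧ p1) ∧ (p1 ∧ p1))
    [∧I] p1 ⊢ (p1 ∧ p1)
      [Ax] p1 ⊢ p1
      [Ax] p1 ⊢ p1
    [∧I] p1 ⊢ (p1 ∧ p1)
      [Ax] p1 ⊢ p1
      [Ax] p1 ⊢ p1

Result: YES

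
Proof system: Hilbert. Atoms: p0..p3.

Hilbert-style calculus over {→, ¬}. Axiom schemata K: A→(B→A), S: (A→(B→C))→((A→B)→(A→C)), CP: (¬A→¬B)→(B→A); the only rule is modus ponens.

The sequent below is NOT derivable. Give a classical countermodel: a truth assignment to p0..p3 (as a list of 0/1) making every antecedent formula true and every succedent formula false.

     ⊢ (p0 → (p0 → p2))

Truth-table refutation:
  v=0000: Γ:[] Δ:[(p0 → (p0 → p2))=T] refutes=False
  v=0001: Γ:[] Δ:[(p0 → (p0 → p2))=T] refutes=False
  v=0010: Γ:[] Δ:[(p0 → (p0 → p2))=T] refutes=False
  v=0011: Γ:[] Δ:[(p0 → (p0 → p2))=T] refutes=False
  v=0100: Γ:[] Δ:[(p0 → (p0 → p2))=T] refutes=False
  v=0101: Γ:[] Δ:[(p0 → (p0 → p2))=T] refutes=False
  v=0110: Γ:[] Δ:[(p0 → (p0 → p2))=T] refutes=False
  v=0111: Γ:[] Δ:[(p0 → (p0 → p2))=T] refutes=False
  v=1000: Γ:[] Δ:[(p0 → (p0 → p2))=F] refutes=True  ← countermodel

Result: [1, 0, 0, 0]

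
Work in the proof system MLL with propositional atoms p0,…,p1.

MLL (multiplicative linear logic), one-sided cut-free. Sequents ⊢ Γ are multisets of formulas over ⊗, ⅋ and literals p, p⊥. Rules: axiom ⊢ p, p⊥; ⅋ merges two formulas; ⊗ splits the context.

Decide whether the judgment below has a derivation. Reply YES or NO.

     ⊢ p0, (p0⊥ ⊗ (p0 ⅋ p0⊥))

Derivation trace:
[⊗]  ⊢ p0, (p0⊥ ⊗ (p0 ⅋ p0⊥))
  [Ax]  ⊢ p0, p0⊥
  [⅋]  ⊢ (p0 ⅋ p0⊥)
    [Ax]  ⊢ p0, p0⊥

Result: YES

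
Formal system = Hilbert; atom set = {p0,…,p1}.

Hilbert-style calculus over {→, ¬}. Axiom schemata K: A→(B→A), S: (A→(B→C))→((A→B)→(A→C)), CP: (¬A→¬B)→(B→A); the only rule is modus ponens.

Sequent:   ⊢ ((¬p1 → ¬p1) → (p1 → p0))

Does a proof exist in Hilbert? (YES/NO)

Enumerate valuations to refute Γ ⊢ Δ:
  v=00: Γ:[] Δ:[((¬p1 → ¬p1) → (p1 → p0))=T] refutes=False
  v=01: Γ:[] Δ:[((¬p1 → ¬p1) → (p1 → p0))=F] refutes=True  ← countermodel

Result: NO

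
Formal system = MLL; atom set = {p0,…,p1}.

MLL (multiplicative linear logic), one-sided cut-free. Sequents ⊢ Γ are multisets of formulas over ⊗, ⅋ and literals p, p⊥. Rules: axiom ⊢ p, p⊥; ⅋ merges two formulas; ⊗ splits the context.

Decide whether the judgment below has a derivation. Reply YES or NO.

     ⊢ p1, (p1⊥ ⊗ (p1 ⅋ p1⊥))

Derivation (root first):
[⊗]  ⊢ p1, (p1⊥ ⊗ (p1 ⅋ p1⊥))
  [Ax]  ⊢ p1, p1⊥
  [⅋]  ⊢ (p1 ⅋ p1⊥)
    [Ax]  ⊢ p1, p1⊥

Result: YES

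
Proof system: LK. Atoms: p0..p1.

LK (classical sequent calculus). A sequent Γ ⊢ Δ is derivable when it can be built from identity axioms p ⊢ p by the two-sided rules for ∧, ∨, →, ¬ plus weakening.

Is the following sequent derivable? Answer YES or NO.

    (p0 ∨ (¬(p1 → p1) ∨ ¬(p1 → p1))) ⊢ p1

Search for a countermodel by truth-table:
  v=00: Γ:[(p0 ∨ (¬(p1 → p1) ∨ ¬(p1 → p1)))=F] Δ:[p1=F] refutes=False
  v=01: Γ:[(p0 ∨ (¬(p1 → p1) ∨ ¬(p1 → p1)))=F] Δ:[p1=T] refutes=False
  v=10: Γ:[(p0 ∨ (¬(p1 → p1) ∨ ¬(p1 → p1)))=T] Δ:[p1=F] refutes=True  ← countermodel

Result: NO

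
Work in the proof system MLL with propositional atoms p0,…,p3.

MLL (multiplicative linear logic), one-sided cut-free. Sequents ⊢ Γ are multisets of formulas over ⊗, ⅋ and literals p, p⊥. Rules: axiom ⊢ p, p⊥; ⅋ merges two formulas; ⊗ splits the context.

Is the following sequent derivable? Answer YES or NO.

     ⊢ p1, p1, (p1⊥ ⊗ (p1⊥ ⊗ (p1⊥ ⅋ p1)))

Derivation trace:
[⊗]  ⊢ p1, p1, (p1⊥ ⊗ (p1⊥ ⊗ (p1⊥ ⅋ p1)))
  [Ax]  ⊢ p1, p1⊥
  [⊗]  ⊢ p1, (p1⊥ ⊗ (p1⊥ ⅋ p1))
    [Ax]  ⊢ p1, p1⊥
    [⅋]  ⊢ (p1⊥ ⅋ p1)
      [Ax]  ⊢ p1, p1⊥

Result: YES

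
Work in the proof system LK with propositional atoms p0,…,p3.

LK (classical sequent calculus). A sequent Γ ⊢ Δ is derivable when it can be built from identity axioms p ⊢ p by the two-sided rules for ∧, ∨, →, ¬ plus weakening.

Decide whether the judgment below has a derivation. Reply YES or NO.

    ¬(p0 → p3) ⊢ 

Search for a countermodel by truth-table:
  v=0000: Γ:[¬(p0 → p3)=F] Δ:[] refutes=False
  v=0001: Γ:[¬(p0 → p3)=F] Δ:[] refutes=False
  v=0010: Γ:[¬(p0 → p3)=F] Δ:[] refutes=False
  v=0011: Γ:[¬(p0 → p3)=F] Δ:[] refutes=False
  v=0100: Γ:[¬(p0 → p3)=F] Δ:[] refutes=False
  v=0101: Γ:[¬(p0 → p3)=F] Δ:[] refutes=False
  v=0110: Γ:[¬(p0 → p3)=F] Δ:[] refutes=False
  v=0111: Γ:[¬(p0 → p3)=F] Δ:[] refutes=False
  v=1000: Γ:[¬(p0 → p3)=T] Δ:[] refutes=True  ← countermodel

Result: NO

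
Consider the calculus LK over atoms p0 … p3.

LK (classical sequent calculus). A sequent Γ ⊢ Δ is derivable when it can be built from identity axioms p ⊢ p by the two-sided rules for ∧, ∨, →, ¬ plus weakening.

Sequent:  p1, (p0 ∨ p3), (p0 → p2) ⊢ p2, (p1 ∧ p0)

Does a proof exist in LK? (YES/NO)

Truth-table refutation:
  v=0000: Γ:[p1=F, (p0 ∨ p3)=F, (p0 → p2)=T] Δ:[p2=F, (p1 ∧ p0)=F] refutes=False
  v=0001: Γ:[p1=F, (p0 ∨ p3)=T, (p0 → p2)=T] Δ:[p2=F, (p1 ∧ p0)=F] refutes=False
  v=0010: Γ:[p1=F, (p0 ∨ p3)=F, (p0 → p2)=T] Δ:[p2=T, (p1 ∧ p0)=F] refutes=False
  v=0011: Γ:[p1=F, (p0 ∨ p3)=T, (p0 → p2)=T] Δ:[p2=T, (p1 ∧ p0)=F] refutes=False
  v=0100: Γ:[p1=T, (p0 ∨ p3)=F, (p0 → p2)=T] Δ:[p2=F, (p1 ∧ p0)=F] refutes=False
  v=0101: Γ:[p1=T, (p0 ∨ p3)=T, (p0 → p2)=T] Δ:[p2=F, (p1 ∧ p0)=F] refutes=True  ← countermodel

Result: NO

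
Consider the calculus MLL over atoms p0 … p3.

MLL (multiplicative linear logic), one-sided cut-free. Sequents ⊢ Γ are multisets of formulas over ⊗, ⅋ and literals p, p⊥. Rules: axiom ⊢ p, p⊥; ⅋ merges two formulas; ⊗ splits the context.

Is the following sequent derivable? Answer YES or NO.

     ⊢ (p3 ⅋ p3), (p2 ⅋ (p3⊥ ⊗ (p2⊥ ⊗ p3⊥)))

Derivation (root first):
[⅋]  ⊢ (p3 ⅋ p3), (p2 ⅋ (p3⊥ ⊗ (p2⊥ ⊗ p3⊥)))
  [⅋]  ⊢ p2, (p3⊥ ⊗ (p2⊥ ⊗ p3⊥)), (p3 ⅋ p3)
    [⊗]  ⊢ p3, p2, p3, (p3⊥ ⊗ (p2⊥ ⊗ p3⊥))
      [Ax]  ⊢ p3, p3⊥
      [⊗]  ⊢ p2, p3, (p2⊥ ⊗ p3⊥)
        [Ax]  ⊢ p2, p2⊥
        [Ax]  ⊢ p3, p3⊥

Result: YES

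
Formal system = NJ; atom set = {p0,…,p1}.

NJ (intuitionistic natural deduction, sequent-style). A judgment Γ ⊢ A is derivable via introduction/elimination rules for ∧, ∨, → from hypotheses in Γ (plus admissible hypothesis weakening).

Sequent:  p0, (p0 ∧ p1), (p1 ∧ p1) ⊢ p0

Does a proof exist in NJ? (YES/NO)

Derivation trace:
[Wk] p0, (p0 ∧ p1), (p1 ∧ p1) ⊢ p0
  [Wk] p0, (p0 ∧ p1) ⊢ p0
    [Ax] p0 ⊢ p0

Result: YES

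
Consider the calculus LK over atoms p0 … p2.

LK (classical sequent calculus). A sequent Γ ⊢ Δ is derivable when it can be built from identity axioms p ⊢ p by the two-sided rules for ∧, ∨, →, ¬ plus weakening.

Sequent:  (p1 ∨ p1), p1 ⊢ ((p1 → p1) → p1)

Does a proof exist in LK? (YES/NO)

Derivation trace:
[→R] (p1 ∨ p1), p1 ⊢ ((p1 → p1) → p1)
  [WL] (p1 ∨ p1), (p1 → p1), p1 ⊢ p1
    [→L] (p1 ∨ p1), (p1 → p1) ⊢ p1
      [∨L] (p1 ∨ p1) ⊢ p1
        [Ax] p1 ⊢ p1
        [Ax] p1 ⊢ p1
      [Ax] p1 ⊢ p1

Result: YES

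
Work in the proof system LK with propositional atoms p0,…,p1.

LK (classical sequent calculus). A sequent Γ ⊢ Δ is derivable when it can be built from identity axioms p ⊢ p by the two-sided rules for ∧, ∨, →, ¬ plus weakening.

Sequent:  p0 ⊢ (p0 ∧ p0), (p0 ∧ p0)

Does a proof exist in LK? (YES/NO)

Derivation trace:
[∧R] p0 ⊢ (p0 ∧ p0), (p0 ∧ p0)
  [Ax] p0 ⊢ p0
  [WR] p0 ⊢ (p0 ∧ p0), p0
    [∧R] p0 ⊢ (p0 ∧ p0)
      [Ax] p0 ⊢ p0
      [Ax] p0 ⊢ p0

Result: YES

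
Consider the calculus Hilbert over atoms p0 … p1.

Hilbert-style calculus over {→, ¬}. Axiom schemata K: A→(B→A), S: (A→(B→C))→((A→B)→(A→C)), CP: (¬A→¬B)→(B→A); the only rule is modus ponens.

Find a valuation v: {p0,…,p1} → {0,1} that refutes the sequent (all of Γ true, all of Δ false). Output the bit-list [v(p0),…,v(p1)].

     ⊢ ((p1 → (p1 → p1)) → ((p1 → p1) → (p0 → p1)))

Enumerate valuations to refute Γ ⊢ Δ:
  v=00: Γ:[] Δ:[((p1 → (p1 → p1)) → ((p1 → p1) → (p0 → p1)))=T] refutes=False
  v=01: Γ:[] Δ:[((p1 → (p1 → p1)) → ((p1 → p1) → (p0 → p1)))=T] refutes=False
  v=10: Γ:[] Δ:[((p1 → (p1 → p1)) → ((p1 → p1) → (p0 → p1)))=F] refutes=True  ← countermodel

Result: [1, 0]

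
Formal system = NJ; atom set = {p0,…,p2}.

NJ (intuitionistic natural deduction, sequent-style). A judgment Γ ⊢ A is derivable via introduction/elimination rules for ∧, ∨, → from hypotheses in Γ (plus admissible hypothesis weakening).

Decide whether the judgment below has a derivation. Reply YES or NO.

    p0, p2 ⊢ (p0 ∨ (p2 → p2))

Proof tree:
[Wk] p0, p2 ⊢ (p0 ∨ (p2 → p2))
  [∨I₂] p0 ⊢ (p0 ∨ (p2 → p2))
    [→I] p0 ⊢ (p2 → p2)
      [Wk] p2, p0 ⊢ p2
        [Ax] p2 ⊢ p2

Result: YES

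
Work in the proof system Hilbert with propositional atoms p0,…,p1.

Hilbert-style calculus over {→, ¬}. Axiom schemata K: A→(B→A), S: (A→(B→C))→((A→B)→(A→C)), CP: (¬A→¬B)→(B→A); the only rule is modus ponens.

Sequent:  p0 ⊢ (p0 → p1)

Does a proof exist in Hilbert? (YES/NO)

Truth-table refutation:
  v=00: Γ:[p0=F] Δ:[(p0 → p1)=T] refutes=False
  v=01: Γ:[p0=F] Δ:[(p0 → p1)=T] refutes=False
  v=10: Γ:[p0=T] Δ:[(p0 → p1)=F] refutes=True  ← countermodel

Result: NO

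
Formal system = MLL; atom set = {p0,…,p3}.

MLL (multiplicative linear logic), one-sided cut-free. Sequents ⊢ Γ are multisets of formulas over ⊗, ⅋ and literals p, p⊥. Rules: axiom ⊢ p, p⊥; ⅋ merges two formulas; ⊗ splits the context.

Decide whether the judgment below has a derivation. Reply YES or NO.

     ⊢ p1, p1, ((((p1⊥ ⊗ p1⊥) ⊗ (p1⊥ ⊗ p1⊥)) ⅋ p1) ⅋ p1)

Derivation (root first):
[⅋]  ⊢ p1, p1, ((((p1⊥ ⊗ p1⊥) ⊗ (p1⊥ ⊗ p1⊥)) ⅋ p1) ⅋ p1)
  [⅋]  ⊢ p1, p1, p1, (((p1⊥ ⊗ p1⊥) ⊗ (p1⊥ ⊗ p1⊥)) ⅋ p1)
    [⊗]  ⊢ p1, p1, p1, p1, ((p1⊥ ⊗ p1⊥) ⊗ (p1⊥ ⊗ p1⊥))
      [⊗]  ⊢ p1, p1, (p1⊥ ⊗ p1⊥)
        [Ax]  ⊢ p1, p1⊥
        [Ax]  ⊢ p1, p1⊥
      [⊗]  ⊢ p1, p1, (p1⊥ ⊗ p1⊥)
        [Ax]  ⊢ p1, p1⊥
        [Ax]  ⊢ p1, p1⊥

Result: YES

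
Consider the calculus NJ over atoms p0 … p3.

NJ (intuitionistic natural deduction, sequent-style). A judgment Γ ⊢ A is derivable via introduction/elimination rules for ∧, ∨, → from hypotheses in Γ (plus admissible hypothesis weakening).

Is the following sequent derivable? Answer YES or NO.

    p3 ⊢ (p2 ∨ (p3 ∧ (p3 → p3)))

Derivation trace:
[∨I₂] p3 ⊢ (p2 ∨ (p3 ∧ (p3 → p3)))
  [∧I] p3 ⊢ (p3 ∧ (p3 → p3))
    [Ax] p3 ⊢ p3
    [→I]  ⊢ (p3 → p3)
      [Ax] p3 ⊢ p3

Result: YES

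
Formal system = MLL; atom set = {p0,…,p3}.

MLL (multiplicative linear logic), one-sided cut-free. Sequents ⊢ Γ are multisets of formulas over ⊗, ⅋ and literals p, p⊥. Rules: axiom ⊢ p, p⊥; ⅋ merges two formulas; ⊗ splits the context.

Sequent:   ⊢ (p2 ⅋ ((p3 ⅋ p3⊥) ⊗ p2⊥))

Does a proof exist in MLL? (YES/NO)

Proof tree:
[⅋]  ⊢ (p2 ⅋ ((p3 ⅋ p3⊥) ⊗ p2⊥))
  [⊗]  ⊢ p2, ((p3 ⅋ p3⊥) ⊗ p2⊥)
    [⅋]  ⊢ (p3 ⅋ p3⊥)
      [Ax]  ⊢ p3, p3⊥
    [Ax]  ⊢ p2, p2⊥

Result: YES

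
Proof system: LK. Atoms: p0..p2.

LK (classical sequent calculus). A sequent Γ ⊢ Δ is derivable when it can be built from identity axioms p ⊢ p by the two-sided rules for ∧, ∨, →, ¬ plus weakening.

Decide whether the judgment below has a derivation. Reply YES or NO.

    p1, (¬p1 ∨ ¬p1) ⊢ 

Derivation trace:
[∨L] p1, (¬p1 ∨ ¬p1) ⊢ 
  [¬L] p1, ¬p1 ⊢ 
    [Ax] p1 ⊢ p1
  [¬L] p1, ¬p1 ⊢ 
    [Ax] p1 ⊢ p1

Result: YES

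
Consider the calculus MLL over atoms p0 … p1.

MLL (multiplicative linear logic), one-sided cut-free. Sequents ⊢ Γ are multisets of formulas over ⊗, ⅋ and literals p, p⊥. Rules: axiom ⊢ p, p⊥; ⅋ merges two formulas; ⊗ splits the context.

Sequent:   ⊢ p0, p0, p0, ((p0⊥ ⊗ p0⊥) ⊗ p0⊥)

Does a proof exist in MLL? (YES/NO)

Derivation trace:
[⊗]  ⊢ p0, p0, p0, ((p0⊥ ⊗ p0⊥) ⊗ p0⊥)
  [⊗]  ⊢ p0, p0, (p0⊥ ⊗ p0⊥)
    [Ax]  ⊢ p0, p0⊥
    [Ax]  ⊢ p0, p0⊥
  [Ax]  ⊢ p0, p0⊥

Result: YES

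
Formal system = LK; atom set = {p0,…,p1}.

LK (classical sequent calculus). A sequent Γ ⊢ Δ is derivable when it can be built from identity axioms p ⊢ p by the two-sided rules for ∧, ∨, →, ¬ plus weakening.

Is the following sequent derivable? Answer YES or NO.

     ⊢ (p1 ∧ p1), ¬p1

Derivation trace:
[¬R]  ⊢ (p1 ∧ p1), ¬p1
  [∧R] p1 ⊢ (p1 ∧ p1)
    [Ax] p1 ⊢ p1
    [Ax] p1 ⊢ p1

Result: YES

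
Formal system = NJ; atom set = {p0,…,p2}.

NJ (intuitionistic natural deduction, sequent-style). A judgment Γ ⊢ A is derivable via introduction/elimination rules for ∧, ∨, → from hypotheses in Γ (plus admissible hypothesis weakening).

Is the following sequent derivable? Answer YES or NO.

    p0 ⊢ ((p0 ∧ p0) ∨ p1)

Derivation trace:
[∨I₁] p0 ⊢ ((p0 ∧ p0) ∨ p1)
  [∧I] p0 ⊢ (p0 ∧ p0)
    [Ax] p0 ⊢ p0
    [Ax] p0 ⊢ p0

Result: YES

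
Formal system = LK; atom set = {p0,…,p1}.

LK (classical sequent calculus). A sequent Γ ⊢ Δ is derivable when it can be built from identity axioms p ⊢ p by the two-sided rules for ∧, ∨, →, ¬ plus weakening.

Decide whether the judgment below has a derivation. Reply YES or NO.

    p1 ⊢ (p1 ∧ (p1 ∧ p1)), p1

Derivation trace:
[WR] p1 ⊢ (p1 ∧ (p1 ∧ p1)), p1
  [∧R] p1 ⊢ (p1 ∧ (p1 ∧ p1))
    [Ax] p1 ⊢ p1
    [∧R] p1 ⊢ (p1 ∧ p1)
      [Ax] p1 ⊢ p1
      [Ax] p1 ⊢ p1

Result: YES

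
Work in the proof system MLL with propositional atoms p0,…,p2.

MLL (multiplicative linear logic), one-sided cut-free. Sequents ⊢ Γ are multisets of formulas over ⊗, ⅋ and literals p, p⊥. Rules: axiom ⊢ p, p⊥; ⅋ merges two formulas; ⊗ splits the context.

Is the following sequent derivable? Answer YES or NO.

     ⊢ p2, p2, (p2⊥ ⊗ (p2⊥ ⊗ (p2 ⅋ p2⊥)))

Proof tree:
[⊗]  ⊢ p2, p2, (p2⊥ ⊗ (p2⊥ ⊗ (p2 ⅋ p2⊥)))
  [Ax]  ⊢ p2, p2⊥
  [⊗]  ⊢ p2, (p2⊥ ⊗ (p2 ⅋ p2⊥))
    [Ax]  ⊢ p2, p2⊥
    [⅋]  ⊢ (p2 ⅋ p2⊥)
      [Ax]  ⊢ p2, p2⊥

Result: YES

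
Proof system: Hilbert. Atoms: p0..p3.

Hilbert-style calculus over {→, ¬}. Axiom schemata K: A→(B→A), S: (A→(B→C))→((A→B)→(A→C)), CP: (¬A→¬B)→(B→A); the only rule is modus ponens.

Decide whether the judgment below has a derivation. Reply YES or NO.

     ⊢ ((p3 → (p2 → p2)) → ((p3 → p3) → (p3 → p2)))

Search for a countermodel by truth-table:
  v=0000: Γ:[] Δ:[((p3 → (p2 → p2)) → ((p3 → p3) → (p3 → p2)))=T] refutes=False
  v=0001: Γ:[] Δ:[((p3 → (p2 → p2)) → ((p3 → p3) → (p3 → p2)))=F] refutes=True  ← countermodel

Result: NO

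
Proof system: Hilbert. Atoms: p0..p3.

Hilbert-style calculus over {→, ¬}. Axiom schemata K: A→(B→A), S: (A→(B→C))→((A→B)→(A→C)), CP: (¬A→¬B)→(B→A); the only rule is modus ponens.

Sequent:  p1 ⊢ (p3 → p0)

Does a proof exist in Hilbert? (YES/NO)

Search for a countermodel by truth-table:
  v=0000: Γ:[p1=F] Δ:[(p3 → p0)=T] refutes=False
  v=0001: Γ:[p1=F] Δ:[(p3 → p0)=F] refutes=False
  v=0010: Γ:[p1=F] Δ:[(p3 → p0)=T] refutes=False
  v=0011: Γ:[p1=F] Δ:[(p3 → p0)=F] refutes=False
  v=0100: Γ:[p1=T] Δ:[(p3 → p0)=T] refutes=False
  v=0101: Γ:[p1=T] Δ:[(p3 → p0)=F] refutes=True  ← countermodel

Result: NO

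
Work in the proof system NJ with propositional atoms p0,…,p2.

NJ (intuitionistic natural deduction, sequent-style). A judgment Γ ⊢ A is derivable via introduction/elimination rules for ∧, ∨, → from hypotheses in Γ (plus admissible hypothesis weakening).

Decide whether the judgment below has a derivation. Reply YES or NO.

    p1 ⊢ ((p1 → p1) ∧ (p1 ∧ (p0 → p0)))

Proof tree:
[∧I] p1 ⊢ ((p1 → p1) ∧ (p1 ∧ (p0 → p0)))
  [→I]  ⊢ (p1 → p1)
    [Ax] p1 ⊢ p1
  [∧I] p1 ⊢ (p1 ∧ (p0 → p0))
    [Ax] p1 ⊢ p1
    [→I]  ⊢ (p0 → p0)
      [Ax] p0 ⊢ p0

Result: YES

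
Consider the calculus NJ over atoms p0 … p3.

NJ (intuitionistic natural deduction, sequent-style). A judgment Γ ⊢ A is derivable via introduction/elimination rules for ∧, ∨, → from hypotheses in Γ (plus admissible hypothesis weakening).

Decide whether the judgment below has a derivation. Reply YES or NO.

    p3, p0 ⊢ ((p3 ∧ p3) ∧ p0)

Derivation trace:
[∧I] p3, p0 ⊢ ((p3 ∧ p3) ∧ p0)
  [∧I] p3 ⊢ (p3 ∧ p3)
    [Ax] p3 ⊢ p3
    [Ax] p3 ⊢ p3
  [Ax] p0 ⊢ p0

Result: YES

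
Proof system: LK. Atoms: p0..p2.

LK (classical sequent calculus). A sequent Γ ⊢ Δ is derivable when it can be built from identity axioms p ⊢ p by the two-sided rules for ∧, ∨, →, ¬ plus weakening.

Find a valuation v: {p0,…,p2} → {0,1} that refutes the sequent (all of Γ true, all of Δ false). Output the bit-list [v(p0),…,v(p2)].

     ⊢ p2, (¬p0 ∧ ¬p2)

Enumerate valuations to refute Γ ⊢ Δ:
  v=000: Γ:[] Δ:[p2=F, (¬p0 ∧ ¬p2)=T] refutes=False
  v=001: Γ:[] Δ:[p2=T, (¬p0 ∧ ¬p2)=F] refutes=False
  v=010: Γ:[] Δ:[p2=F, (¬p0 ∧ ¬p2)=T] refutes=False
  v=011: Γ:[] Δ:[p2=T, (¬p0 ∧ ¬p2)=F] refutes=False
  v=100: Γ:[] Δ:[p2=F, (¬p0 ∧ ¬p2)=F] refutes=True  ← countermodel

Result: [1, 0, 0]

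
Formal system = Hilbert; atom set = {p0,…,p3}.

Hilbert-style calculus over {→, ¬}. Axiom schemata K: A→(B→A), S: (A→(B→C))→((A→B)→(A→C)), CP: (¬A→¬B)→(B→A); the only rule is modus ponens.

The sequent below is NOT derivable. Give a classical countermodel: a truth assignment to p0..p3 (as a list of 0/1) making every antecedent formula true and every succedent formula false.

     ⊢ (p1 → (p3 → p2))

Truth-table refutation:
  v=0000: Γ:[] Δ:[(p1 → (p3 → p2))=T] refutes=False
  v=0001: Γ:[] Δ:[(p1 → (p3 → p2))=T] refutes=False
  v=0010: Γ:[] Δ:[(p1 → (p3 → p2))=T] refutes=False
  v=0011: Γ:[] Δ:[(p1 → (p3 → p2))=T] refutes=False
  v=0100: Γ:[] Δ:[(p1 → (p3 → p2))=T] refutes=False
  v=0101: Γ:[] Δ:[(p1 → (p3 → p2))=F] refutes=True  ← countermodel

Result: [0, 1, 0, 1]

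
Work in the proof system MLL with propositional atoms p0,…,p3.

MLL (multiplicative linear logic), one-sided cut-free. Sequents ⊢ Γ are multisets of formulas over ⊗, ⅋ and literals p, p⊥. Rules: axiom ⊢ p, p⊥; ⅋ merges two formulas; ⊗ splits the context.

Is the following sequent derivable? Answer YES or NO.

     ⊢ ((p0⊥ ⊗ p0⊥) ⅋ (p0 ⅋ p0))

Derivation (root first):
[⅋]  ⊢ ((p0⊥ ⊗ p0⊥) ⅋ (p0 ⅋ p0))
  [⅋]  ⊢ (p0⊥ ⊗ p0⊥), (p0 ⅋ p0)
    [⊗]  ⊢ p0, p0, (p0⊥ ⊗ p0⊥)
      [Ax]  ⊢ p0, p0⊥
      [Ax]  ⊢ p0, p0⊥

Result: YES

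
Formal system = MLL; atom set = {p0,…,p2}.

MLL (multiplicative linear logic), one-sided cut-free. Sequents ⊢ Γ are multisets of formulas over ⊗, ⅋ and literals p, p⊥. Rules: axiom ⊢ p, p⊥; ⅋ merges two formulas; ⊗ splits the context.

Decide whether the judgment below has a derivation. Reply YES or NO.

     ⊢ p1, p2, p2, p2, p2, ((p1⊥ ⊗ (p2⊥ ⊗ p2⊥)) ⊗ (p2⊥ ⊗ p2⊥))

Proof tree:
[⊗]  ⊢ p1, p2, p2, p2, p2, ((p1⊥ ⊗ (p2⊥ ⊗ p2⊥)) ⊗ (p2⊥ ⊗ p2⊥))
  [⊗]  ⊢ p1, p2, p2, (p1⊥ ⊗ (p2⊥ ⊗ p2⊥))
    [Ax]  ⊢ p1, p1⊥
    [⊗]  ⊢ p2, p2, (p2⊥ ⊗ p2⊥)
      [Ax]  ⊢ p2, p2⊥
      [Ax]  ⊢ p2, p2⊥
  [⊗]  ⊢ p2, p2, (p2⊥ ⊗ p2⊥)
    [Ax]  ⊢ p2, p2⊥
    [Ax]  ⊢ p2, p2⊥

Result: YES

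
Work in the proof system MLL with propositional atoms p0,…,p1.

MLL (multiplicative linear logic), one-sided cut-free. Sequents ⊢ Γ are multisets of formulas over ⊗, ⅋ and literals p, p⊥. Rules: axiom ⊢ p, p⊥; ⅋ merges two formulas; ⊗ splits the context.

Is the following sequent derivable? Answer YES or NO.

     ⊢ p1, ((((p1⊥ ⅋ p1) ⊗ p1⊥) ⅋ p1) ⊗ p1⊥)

Proof tree:
[⊗]  ⊢ p1, ((((p1⊥ ⅋ p1) ⊗ p1⊥) ⅋ p1) ⊗ p1⊥)
  [⅋]  ⊢ (((p1⊥ ⅋ p1) ⊗ p1⊥) ⅋ p1)
    [⊗]  ⊢ p1, ((p1⊥ ⅋ p1) ⊗ p1⊥)
      [⅋]  ⊢ (p1⊥ ⅋ p1)
        [Ax]  ⊢ p1, p1⊥
      [Ax]  ⊢ p1, p1⊥
  [Ax]  ⊢ p1, p1⊥

Result: YES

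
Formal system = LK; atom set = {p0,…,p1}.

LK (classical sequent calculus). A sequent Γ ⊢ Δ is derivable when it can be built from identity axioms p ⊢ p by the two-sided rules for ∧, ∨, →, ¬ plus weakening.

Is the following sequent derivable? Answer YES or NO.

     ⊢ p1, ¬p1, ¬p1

Derivation (root first):
[¬R]  ⊢ p1, ¬p1, ¬p1
  [¬R] p1 ⊢ p1, ¬p1
    [WL] p1, p1 ⊢ p1
      [Ax] p1 ⊢ p1

Result: YES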